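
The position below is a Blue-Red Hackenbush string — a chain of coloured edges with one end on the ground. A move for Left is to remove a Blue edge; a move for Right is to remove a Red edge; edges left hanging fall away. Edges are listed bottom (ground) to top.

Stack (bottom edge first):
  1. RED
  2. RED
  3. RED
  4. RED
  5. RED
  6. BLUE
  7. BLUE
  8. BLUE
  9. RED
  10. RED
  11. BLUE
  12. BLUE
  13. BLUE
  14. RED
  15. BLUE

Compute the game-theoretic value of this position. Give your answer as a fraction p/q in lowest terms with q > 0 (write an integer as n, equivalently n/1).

step 1: add RED to get R; options L={ (no moves) } R={ 0 } gives -1
step 2: add RED to get RR; options L={ (no moves) } R={ -1; 0 } gives -2
step 3: add RED to get RRR; options L={ (no moves) } R={ -2; -1; 0 } gives -3
step 4: add RED to get RRRR; options L={ (no moves) } R={ -3; -2; -1; 0 } gives -4
step 5: add RED to get RRRRR; options L={ (no moves) } R={ -4; -3; -2; -1; 0 } gives -5
step 6: add BLUE to get RRRRRB; options L={ -5 } R={ -4; -3; -2; -1; 0 } gives -9/2
step 7: add BLUE to get RRRRRBB; options L={ -5; -9/2 } R={ -4; -3; -2; -1; 0 } gives -17/4
step 8: add BLUE to get RRRRRBBB; options L={ -5; -9/2; -17/4 } R={ -4; -3; -2; -1; 0 } gives -33/8
step 9: add RED to get RRRRRBBBR; options L={ -5; -9/2; -17/4 } R={ -33/8; -4; -3; -2; -1; 0 } gives -67/16
step 10: add RED to get RRRRRBBBRR; options L={ -5; -9/2; -17/4 } R={ -67/16; -33/8; -4; -3; -2; -1; 0 } gives -135/32
step 11: add BLUE to get RRRRRBBBRRB; options L={ -5; -9/2; -17/4; -135/32 } R={ -67/16; -33/8; -4; -3; -2; -1; 0 } gives -269/64
step 12: add BLUE to get RRRRRBBBRRBB; options L={ -5; -9/2; -17/4; -135/32; -269/64 } R={ -67/16; -33/8; -4; -3; -2; -1; 0 } gives -537/128
step 13: add BLUE to get RRRRRBBBRRBBB; options L={ -5; -9/2; -17/4; -135/32; -269/64; -537/128 } R={ -67/16; -33/8; -4; -3; -2; -1; 0 } gives -1073/256
step 14: add RED to get RRRRRBBBRRBBBR; options L={ -5; -9/2; -17/4; -135/32; -269/64; -537/128 } R={ -1073/256; -67/16; -33/8; -4; -3; -2; -1; 0 } gives -2147/512
step 15: add BLUE to get RRRRRBBBRRBBBRB; options L={ -5; -9/2; -17/4; -135/32; -269/64; -537/128; -2147/512 } R={ -1073/256; -67/16; -33/8; -4; -3; -2; -1; 0 } gives -4293/1024

-4293/1024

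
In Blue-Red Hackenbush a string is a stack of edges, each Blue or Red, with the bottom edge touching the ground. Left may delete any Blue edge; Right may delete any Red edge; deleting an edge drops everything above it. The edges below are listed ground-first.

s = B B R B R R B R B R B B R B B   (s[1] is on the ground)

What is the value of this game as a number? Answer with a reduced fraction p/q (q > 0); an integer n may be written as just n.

12983/8192

step 1: add B to get B; options L={ 0 } R={ (no moves) } -> 1
step 2: add B to get BB; options L={ 0; 1 } R={ (no moves) } -> 2
step 3: add R to get BBR; options L={ 0; 1 } R={ 2 } -> 3/2
step 4: add B to get BBRB; options L={ 0; 1; 3/2 } R={ 2 } -> 7/4
step 5: add R to get BBRBR; options L={ 0; 1; 3/2 } R={ 7/4; 2 } -> 13/8
step 6: add R to get BBRBRR; options L={ 0; 1; 3/2 } R={ 13/8; 7/4; 2 } -> 25/16
step 7: add B to get BBRBRRB; options L={ 0; 1; 3/2; 25/16 } R={ 13/8; 7/4; 2 } -> 51/32
step 8: add R to get BBRBRRBR; options L={ 0; 1; 3/2; 25/16 } R={ 51/32; 13/8; 7/4; 2 } -> 101/64
step 9: add B to get BBRBRRBRB; options L={ 0; 1; 3/2; 25/16; 101/64 } R={ 51/32; 13/8; 7/4; 2 } -> 203/128
step 10: add R to get BBRBRRBRBR; options L={ 0; 1; 3/2; 25/16; 101/64 } R={ 203/128; 51/32; 13/8; 7/4; 2 } -> 405/256
step 11: add B to get BBRBRRBRBRB; options L={ 0; 1; 3/2; 25/16; 101/64; 405/256 } R={ 203/128; 51/32; 13/8; 7/4; 2 } -> 811/512
step 12: add B to get BBRBRRBRBRBB; options L={ 0; 1; 3/2; 25/16; 101/64; 405/256; 811/512 } R={ 203/128; 51/32; 13/8; 7/4; 2 } -> 1623/1024
step 13: add R to get BBRBRRBRBRBBR; options L={ 0; 1; 3/2; 25/16; 101/64; 405/256; 811/512 } R={ 1623/1024; 203/128; 51/32; 13/8; 7/4; 2 } -> 3245/2048
step 14: add B to get BBRBRRBRBRBBRB; options L={ 0; 1; 3/2; 25/16; 101/64; 405/256; 811/512; 3245/2048 } R={ 1623/1024; 203/128; 51/32; 13/8; 7/4; 2 } -> 6491/4096
step 15: add B to get BBRBRRBRBRBBRBB; options L={ 0; 1; 3/2; 25/16; 101/64; 405/256; 811/512; 3245/2048; 6491/4096 } R={ 1623/1024; 203/128; 51/32; 13/8; 7/4; 2 } -> 12983/8192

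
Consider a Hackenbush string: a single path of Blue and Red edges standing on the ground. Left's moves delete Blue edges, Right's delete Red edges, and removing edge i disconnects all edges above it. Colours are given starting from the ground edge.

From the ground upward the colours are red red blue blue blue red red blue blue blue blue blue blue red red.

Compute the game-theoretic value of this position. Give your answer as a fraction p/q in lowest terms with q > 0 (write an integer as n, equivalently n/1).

-9735/8192

1 of 15 · r · max L −∞ · min R 0 so -1
2 of 15 · rr · max L −∞ · min R -1 so -2
3 of 15 · rrb · max L -2 · min R -1 so -3/2
4 of 15 · rrbb · max L -3/2 · min R -1 so -5/4
5 of 15 · rrbbb · max L -5/4 · min R -1 so -9/8
6 of 15 · rrbbbr · max L -5/4 · min R -9/8 so -19/16
7 of 15 · rrbbbrr · max L -5/4 · min R -19/16 so -39/32
8 of 15 · rrbbbrrb · max L -39/32 · min R -19/16 so -77/64
9 of 15 · rrbbbrrbb · max L -77/64 · min R -19/16 so -153/128
10 of 15 · rrbbbrrbbb · max L -153/128 · min R -19/16 so -305/256
11 of 15 · rrbbbrrbbbb · max L -305/256 · min R -19/16 so -609/512
12 of 15 · rrbbbrrbbbbb · max L -609/512 · min R -19/16 so -1217/1024
13 of 15 · rrbbbrrbbbbbb · max L -1217/1024 · min R -19/16 so -2433/2048
14 of 15 · rrbbbrrbbbbbbr · max L -1217/1024 · min R -2433/2048 so -4867/4096
15 of 15 · rrbbbrrbbbbbbrr · max L -1217/1024 · min R -4867/4096 so -9735/8192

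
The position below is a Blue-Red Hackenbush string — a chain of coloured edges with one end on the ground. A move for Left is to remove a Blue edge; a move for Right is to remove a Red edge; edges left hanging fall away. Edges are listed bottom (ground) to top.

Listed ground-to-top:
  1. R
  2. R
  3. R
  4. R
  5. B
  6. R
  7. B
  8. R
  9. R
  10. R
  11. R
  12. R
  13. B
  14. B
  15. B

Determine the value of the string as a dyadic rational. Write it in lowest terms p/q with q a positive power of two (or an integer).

-7665/2048

Recurse on prefixes of the 15-edge string R R R R B R B R R R R R B B B:
step 1: add R to get R; options L={ · } R={ 0 } ⇒ -1
step 2: add R to get RR; options L={ · } R={ -1, 0 } ⇒ -2
step 3: add R to get RRR; options L={ · } R={ -2, -1, 0 } ⇒ -3
step 4: add R to get RRRR; options L={ · } R={ -3, -2, -1, 0 } ⇒ -4
step 5: add B to get RRRRB; options L={ -4 } R={ -3, -2, -1, 0 } ⇒ -7/2
step 6: add R to get RRRRBR; options L={ -4 } R={ -7/2, -3, -2, -1, 0 } ⇒ -15/4
step 7: add B to get RRRRBRB; options L={ -4, -15/4 } R={ -7/2, -3, -2, -1, 0 } ⇒ -29/8
step 8: add R to get RRRRBRBR; options L={ -4, -15/4 } R={ -29/8, -7/2, -3, -2, -1, 0 } ⇒ -59/16
step 9: add R to get RRRRBRBRR; options L={ -4, -15/4 } R={ -59/16, -29/8, -7/2, -3, -2, -1, 0 } ⇒ -119/32
step 10: add R to get RRRRBRBRRR; options L={ -4, -15/4 } R={ -119/32, -59/16, -29/8, -7/2, -3, -2, -1, 0 } ⇒ -239/64
step 11: add R to get RRRRBRBRRRR; options L={ -4, -15/4 } R={ -239/64, -119/32, -59/16, -29/8, -7/2, -3, -2, -1, 0 } ⇒ -479/128
step 12: add R to get RRRRBRBRRRRR; options L={ -4, -15/4 } R={ -479/128, -239/64, -119/32, -59/16, -29/8, -7/2, -3, -2, -1, 0 } ⇒ -959/256
step 13: add B to get RRRRBRBRRRRRB; options L={ -4, -15/4, -959/256 } R={ -479/128, -239/64, -119/32, -59/16, -29/8, -7/2, -3, -2, -1, 0 } ⇒ -1917/512
step 14: add B to get RRRRBRBRRRRRBB; options L={ -4, -15/4, -959/256, -1917/512 } R={ -479/128, -239/64, -119/32, -59/16, -29/8, -7/2, -3, -2, -1, 0 } ⇒ -3833/1024
step 15: add B to get RRRRBRBRRRRRBBB; options L={ -4, -15/4, -959/256, -1917/512, -3833/1024 } R={ -479/128, -239/64, -119/32, -59/16, -29/8, -7/2, -3, -2, -1, 0 } ⇒ -7665/2048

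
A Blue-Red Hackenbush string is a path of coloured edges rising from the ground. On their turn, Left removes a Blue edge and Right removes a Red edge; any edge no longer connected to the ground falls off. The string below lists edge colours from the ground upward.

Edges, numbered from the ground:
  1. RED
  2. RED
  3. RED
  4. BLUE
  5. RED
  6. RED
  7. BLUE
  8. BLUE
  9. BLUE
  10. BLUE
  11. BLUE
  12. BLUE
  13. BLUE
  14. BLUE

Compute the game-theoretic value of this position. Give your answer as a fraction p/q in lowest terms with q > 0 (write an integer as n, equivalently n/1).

-5633/2048

edge 1 of 14 (RED): { · | 0 } — -1
edge 2 of 14 (RED): { · | -1,0 } — -2
edge 3 of 14 (RED): { · | -2,-1,0 } — -3
edge 4 of 14 (BLUE): { -3 | -2,-1,0 } — -5/2
edge 5 of 14 (RED): { -3 | -5/2,-2,-1,0 } — -11/4
edge 6 of 14 (RED): { -3 | -11/4,-5/2,-2,-1,0 } — -23/8
edge 7 of 14 (BLUE): { -3,-23/8 | -11/4,-5/2,-2,-1,0 } — -45/16
edge 8 of 14 (BLUE): { -3,-23/8,-45/16 | -11/4,-5/2,-2,-1,0 } — -89/32
edge 9 of 14 (BLUE): { -3,-23/8,-45/16,-89/32 | -11/4,-5/2,-2,-1,0 } — -177/64
edge 10 of 14 (BLUE): { -3,-23/8,-45/16,-89/32,-177/64 | -11/4,-5/2,-2,-1,0 } — -353/128
edge 11 of 14 (BLUE): { -3,-23/8,-45/16,-89/32,-177/64,-353/128 | -11/4,-5/2,-2,-1,0 } — -705/256
edge 12 of 14 (BLUE): { -3,-23/8,-45/16,-89/32,-177/64,-353/128,-705/256 | -11/4,-5/2,-2,-1,0 } — -1409/512
edge 13 of 14 (BLUE): { -3,-23/8,-45/16,-89/32,-177/64,-353/128,-705/256,-1409/512 | -11/4,-5/2,-2,-1,0 } — -2817/1024
edge 14 of 14 (BLUE): { -3,-23/8,-45/16,-89/32,-177/64,-353/128,-705/256,-1409/512,-2817/1024 | -11/4,-5/2,-2,-1,0 } — -5633/2048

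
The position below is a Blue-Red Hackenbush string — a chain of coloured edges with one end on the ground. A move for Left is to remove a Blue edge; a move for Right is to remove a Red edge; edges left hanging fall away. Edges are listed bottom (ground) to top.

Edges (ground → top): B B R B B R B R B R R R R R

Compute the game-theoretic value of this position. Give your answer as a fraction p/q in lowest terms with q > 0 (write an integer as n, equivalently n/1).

B: Left { 0 }, Right {  } → simplest 1
BB: Left { 0,1 }, Right {  } → simplest 2
BBR: Left { 0,1 }, Right { 2 } → simplest 3/2
BBRB: Left { 0,1,3/2 }, Right { 2 } → simplest 7/4
BBRBB: Left { 0,1,3/2,7/4 }, Right { 2 } → simplest 15/8
BBRBBR: Left { 0,1,3/2,7/4 }, Right { 15/8,2 } → simplest 29/16
BBRBBRB: Left { 0,1,3/2,7/4,29/16 }, Right { 15/8,2 } → simplest 59/32
BBRBBRBR: Left { 0,1,3/2,7/4,29/16 }, Right { 59/32,15/8,2 } → simplest 117/64
BBRBBRBRB: Left { 0,1,3/2,7/4,29/16,117/64 }, Right { 59/32,15/8,2 } → simplest 235/128
BBRBBRBRBR: Left { 0,1,3/2,7/4,29/16,117/64 }, Right { 235/128,59/32,15/8,2 } → simplest 469/256
BBRBBRBRBRR: Left { 0,1,3/2,7/4,29/16,117/64 }, Right { 469/256,235/128,59/32,15/8,2 } → simplest 937/512
BBRBBRBRBRRR: Left { 0,1,3/2,7/4,29/16,117/64 }, Right { 937/512,469/256,235/128,59/32,15/8,2 } → simplest 1873/1024
BBRBBRBRBRRRR: Left { 0,1,3/2,7/4,29/16,117/64 }, Right { 1873/1024,937/512,469/256,235/128,59/32,15/8,2 } → simplest 3745/2048
BBRBBRBRBRRRRR: Left { 0,1,3/2,7/4,29/16,117/64 }, Right { 3745/2048,1873/1024,937/512,469/256,235/128,59/32,15/8,2 } → simplest 7489/4096

7489/4096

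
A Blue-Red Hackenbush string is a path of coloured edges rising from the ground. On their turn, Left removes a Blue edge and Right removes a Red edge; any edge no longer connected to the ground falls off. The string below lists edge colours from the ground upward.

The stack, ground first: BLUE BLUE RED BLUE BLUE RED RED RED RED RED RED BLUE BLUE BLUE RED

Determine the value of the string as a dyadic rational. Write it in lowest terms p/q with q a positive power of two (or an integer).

step 1: add BLUE to get B; options L={ 0 } R={ none } => 1
step 2: add BLUE to get BB; options L={ 0,1 } R={ none } => 2
step 3: add RED to get BBR; options L={ 0,1 } R={ 2 } => 3/2
step 4: add BLUE to get BBRB; options L={ 0,1,3/2 } R={ 2 } => 7/4
step 5: add BLUE to get BBRBB; options L={ 0,1,3/2,7/4 } R={ 2 } => 15/8
step 6: add RED to get BBRBBR; options L={ 0,1,3/2,7/4 } R={ 15/8,2 } => 29/16
step 7: add RED to get BBRBBRR; options L={ 0,1,3/2,7/4 } R={ 29/16,15/8,2 } => 57/32
step 8: add RED to get BBRBBRRR; options L={ 0,1,3/2,7/4 } R={ 57/32,29/16,15/8,2 } => 113/64
step 9: add RED to get BBRBBRRRR; options L={ 0,1,3/2,7/4 } R={ 113/64,57/32,29/16,15/8,2 } => 225/128
step 10: add RED to get BBRBBRRRRR; options L={ 0,1,3/2,7/4 } R={ 225/128,113/64,57/32,29/16,15/8,2 } => 449/256
step 11: add RED to get BBRBBRRRRRR; options L={ 0,1,3/2,7/4 } R={ 449/256,225/128,113/64,57/32,29/16,15/8,2 } => 897/512
step 12: add BLUE to get BBRBBRRRRRRB; options L={ 0,1,3/2,7/4,897/512 } R={ 449/256,225/128,113/64,57/32,29/16,15/8,2 } => 1795/1024
step 13: add BLUE to get BBRBBRRRRRRBB; options L={ 0,1,3/2,7/4,897/512,1795/1024 } R={ 449/256,225/128,113/64,57/32,29/16,15/8,2 } => 3591/2048
step 14: add BLUE to get BBRBBRRRRRRBBB; options L={ 0,1,3/2,7/4,897/512,1795/1024,3591/2048 } R={ 449/256,225/128,113/64,57/32,29/16,15/8,2 } => 7183/4096
step 15: add RED to get BBRBBRRRRRRBBBR; options L={ 0,1,3/2,7/4,897/512,1795/1024,3591/2048 } R={ 7183/4096,449/256,225/128,113/64,57/32,29/16,15/8,2 } => 14365/8192

14365/8192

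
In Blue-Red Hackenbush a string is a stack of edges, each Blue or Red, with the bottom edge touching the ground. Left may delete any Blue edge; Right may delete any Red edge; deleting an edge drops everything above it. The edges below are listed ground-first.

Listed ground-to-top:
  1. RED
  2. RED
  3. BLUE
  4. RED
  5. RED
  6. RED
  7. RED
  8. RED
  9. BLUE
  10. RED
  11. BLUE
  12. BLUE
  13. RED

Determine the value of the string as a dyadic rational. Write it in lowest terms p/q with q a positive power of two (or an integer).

Build g(s[:k]) for k = 1..13, string s = RED RED BLUE RED RED RED RED RED BLUE RED BLUE BLUE RED.
g_1 [R]  L=[∅]  R=[0]  — -1
g_2 [RR]  L=[∅]  R=[-1; 0]  — -2
g_3 [RRB]  L=[-2]  R=[-1; 0]  — -3/2
g_4 [RRBR]  L=[-2]  R=[-3/2; -1; 0]  — -7/4
g_5 [RRBRR]  L=[-2]  R=[-7/4; -3/2; -1; 0]  — -15/8
g_6 [RRBRRR]  L=[-2]  R=[-15/8; -7/4; -3/2; -1; 0]  — -31/16
g_7 [RRBRRRR]  L=[-2]  R=[-31/16; -15/8; -7/4; -3/2; -1; 0]  — -63/32
g_8 [RRBRRRRR]  L=[-2]  R=[-63/32; -31/16; -15/8; -7/4; -3/2; -1; 0]  — -127/64
g_9 [RRBRRRRRB]  L=[-2; -127/64]  R=[-63/32; -31/16; -15/8; -7/4; -3/2; -1; 0]  — -253/128
g_10 [RRBRRRRRBR]  L=[-2; -127/64]  R=[-253/128; -63/32; -31/16; -15/8; -7/4; -3/2; -1; 0]  — -507/256
g_11 [RRBRRRRRBRB]  L=[-2; -127/64; -507/256]  R=[-253/128; -63/32; -31/16; -15/8; -7/4; -3/2; -1; 0]  — -1013/512
g_12 [RRBRRRRRBRBB]  L=[-2; -127/64; -507/256; -1013/512]  R=[-253/128; -63/32; -31/16; -15/8; -7/4; -3/2; -1; 0]  — -2025/1024
g_13 [RRBRRRRRBRBBR]  L=[-2; -127/64; -507/256; -1013/512]  R=[-2025/1024; -253/128; -63/32; -31/16; -15/8; -7/4; -3/2; -1; 0]  — -4051/2048

-4051/2048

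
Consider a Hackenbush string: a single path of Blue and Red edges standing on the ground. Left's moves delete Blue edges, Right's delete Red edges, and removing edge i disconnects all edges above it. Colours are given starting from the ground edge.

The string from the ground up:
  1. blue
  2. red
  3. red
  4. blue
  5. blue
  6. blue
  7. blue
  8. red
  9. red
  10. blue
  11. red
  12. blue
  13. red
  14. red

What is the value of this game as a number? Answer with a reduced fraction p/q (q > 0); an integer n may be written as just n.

3881/8192

Recurse on prefixes of the 14-edge string blue red red blue blue blue blue red red blue red blue red red:
1 of 14 · b · max L 0 · min R +∞ — 1
2 of 14 · br · max L 0 · min R 1 — 1/2
3 of 14 · brr · max L 0 · min R 1/2 — 1/4
4 of 14 · brrb · max L 1/4 · min R 1/2 — 3/8
5 of 14 · brrbb · max L 3/8 · min R 1/2 — 7/16
6 of 14 · brrbbb · max L 7/16 · min R 1/2 — 15/32
7 of 14 · brrbbbb · max L 15/32 · min R 1/2 — 31/64
8 of 14 · brrbbbbr · max L 15/32 · min R 31/64 — 61/128
9 of 14 · brrbbbbrr · max L 15/32 · min R 61/128 — 121/256
10 of 14 · brrbbbbrrb · max L 121/256 · min R 61/128 — 243/512
11 of 14 · brrbbbbrrbr · max L 121/256 · min R 243/512 — 485/1024
12 of 14 · brrbbbbrrbrb · max L 485/1024 · min R 243/512 — 971/2048
13 of 14 · brrbbbbrrbrbr · max L 485/1024 · min R 971/2048 — 1941/4096
14 of 14 · brrbbbbrrbrbrr · max L 485/1024 · min R 1941/4096 — 3881/8192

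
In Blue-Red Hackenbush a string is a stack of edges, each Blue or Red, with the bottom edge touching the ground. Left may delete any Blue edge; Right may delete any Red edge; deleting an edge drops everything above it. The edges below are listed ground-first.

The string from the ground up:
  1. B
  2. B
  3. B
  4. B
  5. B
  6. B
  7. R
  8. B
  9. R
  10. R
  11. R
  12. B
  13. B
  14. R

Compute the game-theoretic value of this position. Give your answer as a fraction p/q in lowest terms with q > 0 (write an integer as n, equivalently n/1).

G(B) = { 0 | · } → 1
G(BB) = { 0,1 | · } → 2
G(BBB) = { 0,1,2 | · } → 3
G(BBBB) = { 0,1,2,3 | · } → 4
G(BBBBB) = { 0,1,2,3,4 | · } → 5
G(BBBBBB) = { 0,1,2,3,4,5 | · } → 6
G(BBBBBBR) = { 0,1,2,3,4,5 | 6 } → 11/2
G(BBBBBBRB) = { 0,1,2,3,4,5,11/2 | 6 } → 23/4
G(BBBBBBRBR) = { 0,1,2,3,4,5,11/2 | 23/4,6 } → 45/8
G(BBBBBBRBRR) = { 0,1,2,3,4,5,11/2 | 45/8,23/4,6 } → 89/16
G(BBBBBBRBRRR) = { 0,1,2,3,4,5,11/2 | 89/16,45/8,23/4,6 } → 177/32
G(BBBBBBRBRRRB) = { 0,1,2,3,4,5,11/2,177/32 | 89/16,45/8,23/4,6 } → 355/64
G(BBBBBBRBRRRBB) = { 0,1,2,3,4,5,11/2,177/32,355/64 | 89/16,45/8,23/4,6 } → 711/128
G(BBBBBBRBRRRBBR) = { 0,1,2,3,4,5,11/2,177/32,355/64 | 711/128,89/16,45/8,23/4,6 } → 1421/256

1421/256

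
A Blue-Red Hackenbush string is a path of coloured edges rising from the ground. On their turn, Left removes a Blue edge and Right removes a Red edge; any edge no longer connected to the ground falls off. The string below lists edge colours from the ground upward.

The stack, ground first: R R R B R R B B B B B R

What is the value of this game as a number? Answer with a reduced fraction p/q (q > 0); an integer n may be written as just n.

val(R) = {  | 0 } gives -1
val(RR) = {  | -1 0 } gives -2
val(RRR) = {  | -2 -1 0 } gives -3
val(RRRB) = { -3 | -2 -1 0 } gives -5/2
val(RRRBR) = { -3 | -5/2 -2 -1 0 } gives -11/4
val(RRRBRR) = { -3 | -11/4 -5/2 -2 -1 0 } gives -23/8
val(RRRBRRB) = { -3 -23/8 | -11/4 -5/2 -2 -1 0 } gives -45/16
val(RRRBRRBB) = { -3 -23/8 -45/16 | -11/4 -5/2 -2 -1 0 } gives -89/32
val(RRRBRRBBB) = { -3 -23/8 -45/16 -89/32 | -11/4 -5/2 -2 -1 0 } gives -177/64
val(RRRBRRBBBB) = { -3 -23/8 -45/16 -89/32 -177/64 | -11/4 -5/2 -2 -1 0 } gives -353/128
val(RRRBRRBBBBB) = { -3 -23/8 -45/16 -89/32 -177/64 -353/128 | -11/4 -5/2 -2 -1 0 } gives -705/256
val(RRRBRRBBBBBR) = { -3 -23/8 -45/16 -89/32 -177/64 -353/128 | -705/256 -11/4 -5/2 -2 -1 0 } gives -1411/512

-1411/512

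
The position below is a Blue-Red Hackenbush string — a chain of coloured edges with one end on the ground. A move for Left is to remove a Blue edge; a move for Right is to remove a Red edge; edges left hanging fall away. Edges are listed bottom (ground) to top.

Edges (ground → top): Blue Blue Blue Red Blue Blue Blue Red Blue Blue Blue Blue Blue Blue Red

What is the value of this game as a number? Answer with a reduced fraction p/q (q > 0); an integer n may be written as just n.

Recurse on prefixes of the 15-edge string Blue Blue Blue Red Blue Blue Blue Red Blue Blue Blue Blue Blue Blue Red:
val(B) = { 0 | (no moves) } = 1
val(BB) = { 0,1 | (no moves) } = 2
val(BBB) = { 0,1,2 | (no moves) } = 3
val(BBBR) = { 0,1,2 | 3 } = 5/2
val(BBBRB) = { 0,1,2,5/2 | 3 } = 11/4
val(BBBRBB) = { 0,1,2,5/2,11/4 | 3 } = 23/8
val(BBBRBBB) = { 0,1,2,5/2,11/4,23/8 | 3 } = 47/16
val(BBBRBBBR) = { 0,1,2,5/2,11/4,23/8 | 47/16,3 } = 93/32
val(BBBRBBBRB) = { 0,1,2,5/2,11/4,23/8,93/32 | 47/16,3 } = 187/64
val(BBBRBBBRBB) = { 0,1,2,5/2,11/4,23/8,93/32,187/64 | 47/16,3 } = 375/128
val(BBBRBBBRBBB) = { 0,1,2,5/2,11/4,23/8,93/32,187/64,375/128 | 47/16,3 } = 751/256
val(BBBRBBBRBBBB) = { 0,1,2,5/2,11/4,23/8,93/32,187/64,375/128,751/256 | 47/16,3 } = 1503/512
val(BBBRBBBRBBBBB) = { 0,1,2,5/2,11/4,23/8,93/32,187/64,375/128,751/256,1503/512 | 47/16,3 } = 3007/1024
val(BBBRBBBRBBBBBB) = { 0,1,2,5/2,11/4,23/8,93/32,187/64,375/128,751/256,1503/512,3007/1024 | 47/16,3 } = 6015/2048
val(BBBRBBBRBBBBBBR) = { 0,1,2,5/2,11/4,23/8,93/32,187/64,375/128,751/256,1503/512,3007/1024 | 6015/2048,47/16,3 } = 12029/4096

12029/4096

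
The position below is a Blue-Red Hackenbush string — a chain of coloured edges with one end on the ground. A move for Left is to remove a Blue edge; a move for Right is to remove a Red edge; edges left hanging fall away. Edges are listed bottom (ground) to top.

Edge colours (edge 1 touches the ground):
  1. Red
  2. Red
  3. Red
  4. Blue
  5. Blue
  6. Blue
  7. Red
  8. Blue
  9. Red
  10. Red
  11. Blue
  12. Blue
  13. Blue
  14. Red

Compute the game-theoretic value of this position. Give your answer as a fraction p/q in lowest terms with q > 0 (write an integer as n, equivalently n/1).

-4451/2048

v(R) = { · | 0 } -> -1
v(RR) = { · | -1,0 } -> -2
v(RRR) = { · | -2,-1,0 } -> -3
v(RRRB) = { -3 | -2,-1,0 } -> -5/2
v(RRRBB) = { -3,-5/2 | -2,-1,0 } -> -9/4
v(RRRBBB) = { -3,-5/2,-9/4 | -2,-1,0 } -> -17/8
v(RRRBBBR) = { -3,-5/2,-9/4 | -17/8,-2,-1,0 } -> -35/16
v(RRRBBBRB) = { -3,-5/2,-9/4,-35/16 | -17/8,-2,-1,0 } -> -69/32
v(RRRBBBRBR) = { -3,-5/2,-9/4,-35/16 | -69/32,-17/8,-2,-1,0 } -> -139/64
v(RRRBBBRBRR) = { -3,-5/2,-9/4,-35/16 | -139/64,-69/32,-17/8,-2,-1,0 } -> -279/128
v(RRRBBBRBRRB) = { -3,-5/2,-9/4,-35/16,-279/128 | -139/64,-69/32,-17/8,-2,-1,0 } -> -557/256
v(RRRBBBRBRRBB) = { -3,-5/2,-9/4,-35/16,-279/128,-557/256 | -139/64,-69/32,-17/8,-2,-1,0 } -> -1113/512
v(RRRBBBRBRRBBB) = { -3,-5/2,-9/4,-35/16,-279/128,-557/256,-1113/512 | -139/64,-69/32,-17/8,-2,-1,0 } -> -2225/1024
v(RRRBBBRBRRBBBR) = { -3,-5/2,-9/4,-35/16,-279/128,-557/256,-1113/512 | -2225/1024,-139/64,-69/32,-17/8,-2,-1,0 } -> -4451/2048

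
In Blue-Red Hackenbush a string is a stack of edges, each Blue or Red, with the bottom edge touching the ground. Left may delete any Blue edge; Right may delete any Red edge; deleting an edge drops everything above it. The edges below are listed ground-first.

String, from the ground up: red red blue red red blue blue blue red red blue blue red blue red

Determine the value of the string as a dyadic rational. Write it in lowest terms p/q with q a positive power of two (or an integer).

Prefix values for red red blue red red blue blue blue red red blue blue red blue red via {L|R} + simplicity:
step 1: add red to get r; options L={ (no moves) } R={ 0 } ⇒ -1
step 2: add red to get rr; options L={ (no moves) } R={ -1; 0 } ⇒ -2
step 3: add blue to get rrb; options L={ -2 } R={ -1; 0 } ⇒ -3/2
step 4: add red to get rrbr; options L={ -2 } R={ -3/2; -1; 0 } ⇒ -7/4
step 5: add red to get rrbrr; options L={ -2 } R={ -7/4; -3/2; -1; 0 } ⇒ -15/8
step 6: add blue to get rrbrrb; options L={ -2; -15/8 } R={ -7/4; -3/2; -1; 0 } ⇒ -29/16
step 7: add blue to get rrbrrbb; options L={ -2; -15/8; -29/16 } R={ -7/4; -3/2; -1; 0 } ⇒ -57/32
step 8: add blue to get rrbrrbbb; options L={ -2; -15/8; -29/16; -57/32 } R={ -7/4; -3/2; -1; 0 } ⇒ -113/64
step 9: add red to get rrbrrbbbr; options L={ -2; -15/8; -29/16; -57/32 } R={ -113/64; -7/4; -3/2; -1; 0 } ⇒ -227/128
step 10: add red to get rrbrrbbbrr; options L={ -2; -15/8; -29/16; -57/32 } R={ -227/128; -113/64; -7/4; -3/2; -1; 0 } ⇒ -455/256
step 11: add blue to get rrbrrbbbrrb; options L={ -2; -15/8; -29/16; -57/32; -455/256 } R={ -227/128; -113/64; -7/4; -3/2; -1; 0 } ⇒ -909/512
step 12: add blue to get rrbrrbbbrrbb; options L={ -2; -15/8; -29/16; -57/32; -455/256; -909/512 } R={ -227/128; -113/64; -7/4; -3/2; -1; 0 } ⇒ -1817/1024
step 13: add red to get rrbrrbbbrrbbr; options L={ -2; -15/8; -29/16; -57/32; -455/256; -909/512 } R={ -1817/1024; -227/128; -113/64; -7/4; -3/2; -1; 0 } ⇒ -3635/2048
step 14: add blue to get rrbrrbbbrrbbrb; options L={ -2; -15/8; -29/16; -57/32; -455/256; -909/512; -3635/2048 } R={ -1817/1024; -227/128; -113/64; -7/4; -3/2; -1; 0 } ⇒ -7269/4096
step 15: add red to get rrbrrbbbrrbbrbr; options L={ -2; -15/8; -29/16; -57/32; -455/256; -909/512; -3635/2048 } R={ -7269/4096; -1817/1024; -227/128; -113/64; -7/4; -3/2; -1; 0 } ⇒ -14539/8192

-14539/8192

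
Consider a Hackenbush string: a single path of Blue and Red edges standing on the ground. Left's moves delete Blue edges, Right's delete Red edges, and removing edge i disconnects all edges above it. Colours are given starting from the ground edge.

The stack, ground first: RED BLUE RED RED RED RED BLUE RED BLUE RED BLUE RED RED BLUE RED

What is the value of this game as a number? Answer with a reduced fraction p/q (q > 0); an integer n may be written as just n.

-15707/16384

R: Left { ∅ }, Right { 0 } => simplest -1
RB: Left { -1 }, Right { 0 } => simplest -1/2
RBR: Left { -1 }, Right { -1/2, 0 } => simplest -3/4
RBRR: Left { -1 }, Right { -3/4, -1/2, 0 } => simplest -7/8
RBRRR: Left { -1 }, Right { -7/8, -3/4, -1/2, 0 } => simplest -15/16
RBRRRR: Left { -1 }, Right { -15/16, -7/8, -3/4, -1/2, 0 } => simplest -31/32
RBRRRRB: Left { -1, -31/32 }, Right { -15/16, -7/8, -3/4, -1/2, 0 } => simplest -61/64
RBRRRRBR: Left { -1, -31/32 }, Right { -61/64, -15/16, -7/8, -3/4, -1/2, 0 } => simplest -123/128
RBRRRRBRB: Left { -1, -31/32, -123/128 }, Right { -61/64, -15/16, -7/8, -3/4, -1/2, 0 } => simplest -245/256
RBRRRRBRBR: Left { -1, -31/32, -123/128 }, Right { -245/256, -61/64, -15/16, -7/8, -3/4, -1/2, 0 } => simplest -491/512
RBRRRRBRBRB: Left { -1, -31/32, -123/128, -491/512 }, Right { -245/256, -61/64, -15/16, -7/8, -3/4, -1/2, 0 } => simplest -981/1024
RBRRRRBRBRBR: Left { -1, -31/32, -123/128, -491/512 }, Right { -981/1024, -245/256, -61/64, -15/16, -7/8, -3/4, -1/2, 0 } => simplest -1963/2048
RBRRRRBRBRBRR: Left { -1, -31/32, -123/128, -491/512 }, Right { -1963/2048, -981/1024, -245/256, -61/64, -15/16, -7/8, -3/4, -1/2, 0 } => simplest -3927/4096
RBRRRRBRBRBRRB: Left { -1, -31/32, -123/128, -491/512, -3927/4096 }, Right { -1963/2048, -981/1024, -245/256, -61/64, -15/16, -7/8, -3/4, -1/2, 0 } => simplest -7853/8192
RBRRRRBRBRBRRBR: Left { -1, -31/32, -123/128, -491/512, -3927/4096 }, Right { -7853/8192, -1963/2048, -981/1024, -245/256, -61/64, -15/16, -7/8, -3/4, -1/2, 0 } => simplest -15707/16384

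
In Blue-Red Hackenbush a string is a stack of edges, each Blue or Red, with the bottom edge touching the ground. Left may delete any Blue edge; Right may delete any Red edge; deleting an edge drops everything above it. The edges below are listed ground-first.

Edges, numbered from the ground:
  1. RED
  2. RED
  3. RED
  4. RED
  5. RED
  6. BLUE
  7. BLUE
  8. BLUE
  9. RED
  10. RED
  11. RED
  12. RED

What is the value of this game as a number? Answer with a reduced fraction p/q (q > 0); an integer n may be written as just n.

-543/128

Build value(s[:k]) for k = 1..12, string s = RED RED RED RED RED BLUE BLUE BLUE RED RED RED RED.
edge 1 of 12 (RED): { · | 0 } ⇒ -1
edge 2 of 12 (RED): { · | -1,0 } ⇒ -2
edge 3 of 12 (RED): { · | -2,-1,0 } ⇒ -3
edge 4 of 12 (RED): { · | -3,-2,-1,0 } ⇒ -4
edge 5 of 12 (RED): { · | -4,-3,-2,-1,0 } ⇒ -5
edge 6 of 12 (BLUE): { -5 | -4,-3,-2,-1,0 } ⇒ -9/2
edge 7 of 12 (BLUE): { -5,-9/2 | -4,-3,-2,-1,0 } ⇒ -17/4
edge 8 of 12 (BLUE): { -5,-9/2,-17/4 | -4,-3,-2,-1,0 } ⇒ -33/8
edge 9 of 12 (RED): { -5,-9/2,-17/4 | -33/8,-4,-3,-2,-1,0 } ⇒ -67/16
edge 10 of 12 (RED): { -5,-9/2,-17/4 | -67/16,-33/8,-4,-3,-2,-1,0 } ⇒ -135/32
edge 11 of 12 (RED): { -5,-9/2,-17/4 | -135/32,-67/16,-33/8,-4,-3,-2,-1,0 } ⇒ -271/64
edge 12 of 12 (RED): { -5,-9/2,-17/4 | -271/64,-135/32,-67/16,-33/8,-4,-3,-2,-1,0 } ⇒ -543/128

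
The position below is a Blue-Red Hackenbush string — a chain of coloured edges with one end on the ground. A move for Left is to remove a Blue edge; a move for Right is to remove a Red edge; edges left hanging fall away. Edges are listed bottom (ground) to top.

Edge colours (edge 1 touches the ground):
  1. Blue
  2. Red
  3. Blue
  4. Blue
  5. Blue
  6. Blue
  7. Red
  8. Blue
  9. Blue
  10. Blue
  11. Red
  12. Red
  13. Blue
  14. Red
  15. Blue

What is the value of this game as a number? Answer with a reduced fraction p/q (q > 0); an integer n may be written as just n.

step 1: add Blue to get B; options L={ 0 } R={ · } so 1
step 2: add Red to get BR; options L={ 0 } R={ 1 } so 1/2
step 3: add Blue to get BRB; options L={ 0; 1/2 } R={ 1 } so 3/4
step 4: add Blue to get BRBB; options L={ 0; 1/2; 3/4 } R={ 1 } so 7/8
step 5: add Blue to get BRBBB; options L={ 0; 1/2; 3/4; 7/8 } R={ 1 } so 15/16
step 6: add Blue to get BRBBBB; options L={ 0; 1/2; 3/4; 7/8; 15/16 } R={ 1 } so 31/32
step 7: add Red to get BRBBBBR; options L={ 0; 1/2; 3/4; 7/8; 15/16 } R={ 31/32; 1 } so 61/64
step 8: add Blue to get BRBBBBRB; options L={ 0; 1/2; 3/4; 7/8; 15/16; 61/64 } R={ 31/32; 1 } so 123/128
step 9: add Blue to get BRBBBBRBB; options L={ 0; 1/2; 3/4; 7/8; 15/16; 61/64; 123/128 } R={ 31/32; 1 } so 247/256
step 10: add Blue to get BRBBBBRBBB; options L={ 0; 1/2; 3/4; 7/8; 15/16; 61/64; 123/128; 247/256 } R={ 31/32; 1 } so 495/512
step 11: add Red to get BRBBBBRBBBR; options L={ 0; 1/2; 3/4; 7/8; 15/16; 61/64; 123/128; 247/256 } R={ 495/512; 31/32; 1 } so 989/1024
step 12: add Red to get BRBBBBRBBBRR; options L={ 0; 1/2; 3/4; 7/8; 15/16; 61/64; 123/128; 247/256 } R={ 989/1024; 495/512; 31/32; 1 } so 1977/2048
step 13: add Blue to get BRBBBBRBBBRRB; options L={ 0; 1/2; 3/4; 7/8; 15/16; 61/64; 123/128; 247/256; 1977/2048 } R={ 989/1024; 495/512; 31/32; 1 } so 3955/4096
step 14: add Red to get BRBBBBRBBBRRBR; options L={ 0; 1/2; 3/4; 7/8; 15/16; 61/64; 123/128; 247/256; 1977/2048 } R={ 3955/4096; 989/1024; 495/512; 31/32; 1 } so 7909/8192
step 15: add Blue to get BRBBBBRBBBRRBRB; options L={ 0; 1/2; 3/4; 7/8; 15/16; 61/64; 123/128; 247/256; 1977/2048; 7909/8192 } R={ 3955/4096; 989/1024; 495/512; 31/32; 1 } so 15819/16384

15819/16384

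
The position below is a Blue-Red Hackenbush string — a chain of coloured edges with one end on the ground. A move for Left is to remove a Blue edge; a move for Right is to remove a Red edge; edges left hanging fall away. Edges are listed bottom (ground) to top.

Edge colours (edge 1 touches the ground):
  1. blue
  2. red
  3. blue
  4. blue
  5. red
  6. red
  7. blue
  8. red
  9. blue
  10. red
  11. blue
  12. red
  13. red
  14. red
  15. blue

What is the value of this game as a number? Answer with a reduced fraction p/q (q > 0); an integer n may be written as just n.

Build G(s[:k]) for k = 1..15, string s = blue red blue blue red red blue red blue red blue red red red blue.
edge 1 of 15 (blue): { 0 | · } → 1
edge 2 of 15 (red): { 0 | 1 } → 1/2
edge 3 of 15 (blue): { 0,1/2 | 1 } → 3/4
edge 4 of 15 (blue): { 0,1/2,3/4 | 1 } → 7/8
edge 5 of 15 (red): { 0,1/2,3/4 | 7/8,1 } → 13/16
edge 6 of 15 (red): { 0,1/2,3/4 | 13/16,7/8,1 } → 25/32
edge 7 of 15 (blue): { 0,1/2,3/4,25/32 | 13/16,7/8,1 } → 51/64
edge 8 of 15 (red): { 0,1/2,3/4,25/32 | 51/64,13/16,7/8,1 } → 101/128
edge 9 of 15 (blue): { 0,1/2,3/4,25/32,101/128 | 51/64,13/16,7/8,1 } → 203/256
edge 10 of 15 (red): { 0,1/2,3/4,25/32,101/128 | 203/256,51/64,13/16,7/8,1 } → 405/512
edge 11 of 15 (blue): { 0,1/2,3/4,25/32,101/128,405/512 | 203/256,51/64,13/16,7/8,1 } → 811/1024
edge 12 of 15 (red): { 0,1/2,3/4,25/32,101/128,405/512 | 811/1024,203/256,51/64,13/16,7/8,1 } → 1621/2048
edge 13 of 15 (red): { 0,1/2,3/4,25/32,101/128,405/512 | 1621/2048,811/1024,203/256,51/64,13/16,7/8,1 } → 3241/4096
edge 14 of 15 (red): { 0,1/2,3/4,25/32,101/128,405/512 | 3241/4096,1621/2048,811/1024,203/256,51/64,13/16,7/8,1 } → 6481/8192
edge 15 of 15 (blue): { 0,1/2,3/4,25/32,101/128,405/512,6481/8192 | 3241/4096,1621/2048,811/1024,203/256,51/64,13/16,7/8,1 } → 12963/16384

12963/16384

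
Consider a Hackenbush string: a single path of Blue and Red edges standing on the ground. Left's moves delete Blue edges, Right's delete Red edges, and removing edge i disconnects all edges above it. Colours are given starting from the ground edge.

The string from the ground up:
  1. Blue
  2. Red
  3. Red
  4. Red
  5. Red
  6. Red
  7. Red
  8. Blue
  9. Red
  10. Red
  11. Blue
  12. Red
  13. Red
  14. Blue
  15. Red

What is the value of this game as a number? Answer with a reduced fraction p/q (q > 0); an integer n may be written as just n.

293/16384

step 1: add Blue to get B; options L={ 0 } R={ · } so 1
step 2: add Red to get BR; options L={ 0 } R={ 1 } so 1/2
step 3: add Red to get BRR; options L={ 0 } R={ 1/2,1 } so 1/4
step 4: add Red to get BRRR; options L={ 0 } R={ 1/4,1/2,1 } so 1/8
step 5: add Red to get BRRRR; options L={ 0 } R={ 1/8,1/4,1/2,1 } so 1/16
step 6: add Red to get BRRRRR; options L={ 0 } R={ 1/16,1/8,1/4,1/2,1 } so 1/32
step 7: add Red to get BRRRRRR; options L={ 0 } R={ 1/32,1/16,1/8,1/4,1/2,1 } so 1/64
step 8: add Blue to get BRRRRRRB; options L={ 0,1/64 } R={ 1/32,1/16,1/8,1/4,1/2,1 } so 3/128
step 9: add Red to get BRRRRRRBR; options L={ 0,1/64 } R={ 3/128,1/32,1/16,1/8,1/4,1/2,1 } so 5/256
step 10: add Red to get BRRRRRRBRR; options L={ 0,1/64 } R={ 5/256,3/128,1/32,1/16,1/8,1/4,1/2,1 } so 9/512
step 11: add Blue to get BRRRRRRBRRB; options L={ 0,1/64,9/512 } R={ 5/256,3/128,1/32,1/16,1/8,1/4,1/2,1 } so 19/1024
step 12: add Red to get BRRRRRRBRRBR; options L={ 0,1/64,9/512 } R={ 19/1024,5/256,3/128,1/32,1/16,1/8,1/4,1/2,1 } so 37/2048
step 13: add Red to get BRRRRRRBRRBRR; options L={ 0,1/64,9/512 } R={ 37/2048,19/1024,5/256,3/128,1/32,1/16,1/8,1/4,1/2,1 } so 73/4096
step 14: add Blue to get BRRRRRRBRRBRRB; options L={ 0,1/64,9/512,73/4096 } R={ 37/2048,19/1024,5/256,3/128,1/32,1/16,1/8,1/4,1/2,1 } so 147/8192
step 15: add Red to get BRRRRRRBRRBRRBR; options L={ 0,1/64,9/512,73/4096 } R={ 147/8192,37/2048,19/1024,5/256,3/128,1/32,1/16,1/8,1/4,1/2,1 } so 293/16384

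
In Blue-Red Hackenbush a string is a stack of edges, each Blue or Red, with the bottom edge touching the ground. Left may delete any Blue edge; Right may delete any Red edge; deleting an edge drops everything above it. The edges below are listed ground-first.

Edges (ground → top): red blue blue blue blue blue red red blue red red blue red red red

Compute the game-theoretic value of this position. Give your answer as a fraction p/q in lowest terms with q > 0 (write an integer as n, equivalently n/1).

G_1 [r]  L=[—]  R=[0]  — -1
G_2 [rb]  L=[-1]  R=[0]  — -1/2
G_3 [rbb]  L=[-1,-1/2]  R=[0]  — -1/4
G_4 [rbbb]  L=[-1,-1/2,-1/4]  R=[0]  — -1/8
G_5 [rbbbb]  L=[-1,-1/2,-1/4,-1/8]  R=[0]  — -1/16
G_6 [rbbbbb]  L=[-1,-1/2,-1/4,-1/8,-1/16]  R=[0]  — -1/32
G_7 [rbbbbbr]  L=[-1,-1/2,-1/4,-1/8,-1/16]  R=[-1/32,0]  — -3/64
G_8 [rbbbbbrr]  L=[-1,-1/2,-1/4,-1/8,-1/16]  R=[-3/64,-1/32,0]  — -7/128
G_9 [rbbbbbrrb]  L=[-1,-1/2,-1/4,-1/8,-1/16,-7/128]  R=[-3/64,-1/32,0]  — -13/256
G_10 [rbbbbbrrbr]  L=[-1,-1/2,-1/4,-1/8,-1/16,-7/128]  R=[-13/256,-3/64,-1/32,0]  — -27/512
G_11 [rbbbbbrrbrr]  L=[-1,-1/2,-1/4,-1/8,-1/16,-7/128]  R=[-27/512,-13/256,-3/64,-1/32,0]  — -55/1024
G_12 [rbbbbbrrbrrb]  L=[-1,-1/2,-1/4,-1/8,-1/16,-7/128,-55/1024]  R=[-27/512,-13/256,-3/64,-1/32,0]  — -109/2048
G_13 [rbbbbbrrbrrbr]  L=[-1,-1/2,-1/4,-1/8,-1/16,-7/128,-55/1024]  R=[-109/2048,-27/512,-13/256,-3/64,-1/32,0]  — -219/4096
G_14 [rbbbbbrrbrrbrr]  L=[-1,-1/2,-1/4,-1/8,-1/16,-7/128,-55/1024]  R=[-219/4096,-109/2048,-27/512,-13/256,-3/64,-1/32,0]  — -439/8192
G_15 [rbbbbbrrbrrbrrr]  L=[-1,-1/2,-1/4,-1/8,-1/16,-7/128,-55/1024]  R=[-439/8192,-219/4096,-109/2048,-27/512,-13/256,-3/64,-1/32,0]  — -879/16384

-879/16384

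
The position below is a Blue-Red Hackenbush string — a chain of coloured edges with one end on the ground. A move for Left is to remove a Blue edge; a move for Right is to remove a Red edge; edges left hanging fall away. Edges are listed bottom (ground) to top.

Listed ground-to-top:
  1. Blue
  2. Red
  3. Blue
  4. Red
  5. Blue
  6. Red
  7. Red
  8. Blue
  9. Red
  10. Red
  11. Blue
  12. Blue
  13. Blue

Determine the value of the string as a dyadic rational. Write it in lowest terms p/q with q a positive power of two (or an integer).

Prefix values for Blue Red Blue Red Blue Red Red Blue Red Red Blue Blue Blue via {L|R} + simplicity:
1 of 13 · B · max L 0 · min R +∞ ⇒ 1
2 of 13 · BR · max L 0 · min R 1 ⇒ 1/2
3 of 13 · BRB · max L 1/2 · min R 1 ⇒ 3/4
4 of 13 · BRBR · max L 1/2 · min R 3/4 ⇒ 5/8
5 of 13 · BRBRB · max L 5/8 · min R 3/4 ⇒ 11/16
6 of 13 · BRBRBR · max L 5/8 · min R 11/16 ⇒ 21/32
7 of 13 · BRBRBRR · max L 5/8 · min R 21/32 ⇒ 41/64
8 of 13 · BRBRBRRB · max L 41/64 · min R 21/32 ⇒ 83/128
9 of 13 · BRBRBRRBR · max L 41/64 · min R 83/128 ⇒ 165/256
10 of 13 · BRBRBRRBRR · max L 41/64 · min R 165/256 ⇒ 329/512
11 of 13 · BRBRBRRBRRB · max L 329/512 · min R 165/256 ⇒ 659/1024
12 of 13 · BRBRBRRBRRBB · max L 659/1024 · min R 165/256 ⇒ 1319/2048
13 of 13 · BRBRBRRBRRBBB · max L 1319/2048 · min R 165/256 ⇒ 2639/4096

2639/4096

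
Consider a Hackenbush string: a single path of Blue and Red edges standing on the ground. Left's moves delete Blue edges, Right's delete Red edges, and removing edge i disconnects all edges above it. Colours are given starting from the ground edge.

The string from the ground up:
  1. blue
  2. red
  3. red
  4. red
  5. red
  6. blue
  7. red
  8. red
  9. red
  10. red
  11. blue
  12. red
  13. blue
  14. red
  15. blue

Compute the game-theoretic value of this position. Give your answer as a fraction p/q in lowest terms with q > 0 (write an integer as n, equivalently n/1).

1067/16384

b: Left { 0 }, Right {  } so simplest 1
br: Left { 0 }, Right { 1 } so simplest 1/2
brr: Left { 0 }, Right { 1/2, 1 } so simplest 1/4
brrr: Left { 0 }, Right { 1/4, 1/2, 1 } so simplest 1/8
brrrr: Left { 0 }, Right { 1/8, 1/4, 1/2, 1 } so simplest 1/16
brrrrb: Left { 0, 1/16 }, Right { 1/8, 1/4, 1/2, 1 } so simplest 3/32
brrrrbr: Left { 0, 1/16 }, Right { 3/32, 1/8, 1/4, 1/2, 1 } so simplest 5/64
brrrrbrr: Left { 0, 1/16 }, Right { 5/64, 3/32, 1/8, 1/4, 1/2, 1 } so simplest 9/128
brrrrbrrr: Left { 0, 1/16 }, Right { 9/128, 5/64, 3/32, 1/8, 1/4, 1/2, 1 } so simplest 17/256
brrrrbrrrr: Left { 0, 1/16 }, Right { 17/256, 9/128, 5/64, 3/32, 1/8, 1/4, 1/2, 1 } so simplest 33/512
brrrrbrrrrb: Left { 0, 1/16, 33/512 }, Right { 17/256, 9/128, 5/64, 3/32, 1/8, 1/4, 1/2, 1 } so simplest 67/1024
brrrrbrrrrbr: Left { 0, 1/16, 33/512 }, Right { 67/1024, 17/256, 9/128, 5/64, 3/32, 1/8, 1/4, 1/2, 1 } so simplest 133/2048
brrrrbrrrrbrb: Left { 0, 1/16, 33/512, 133/2048 }, Right { 67/1024, 17/256, 9/128, 5/64, 3/32, 1/8, 1/4, 1/2, 1 } so simplest 267/4096
brrrrbrrrrbrbr: Left { 0, 1/16, 33/512, 133/2048 }, Right { 267/4096, 67/1024, 17/256, 9/128, 5/64, 3/32, 1/8, 1/4, 1/2, 1 } so simplest 533/8192
brrrrbrrrrbrbrb: Left { 0, 1/16, 33/512, 133/2048, 533/8192 }, Right { 267/4096, 67/1024, 17/256, 9/128, 5/64, 3/32, 1/8, 1/4, 1/2, 1 } so simplest 1067/16384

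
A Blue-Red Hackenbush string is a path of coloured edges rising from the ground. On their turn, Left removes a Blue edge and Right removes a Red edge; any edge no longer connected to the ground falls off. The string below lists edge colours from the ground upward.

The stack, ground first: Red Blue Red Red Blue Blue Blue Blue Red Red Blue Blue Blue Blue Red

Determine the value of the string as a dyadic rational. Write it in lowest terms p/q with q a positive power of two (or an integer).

-12483/16384

Build value(s[:k]) for k = 1..15, string s = Red Blue Red Red Blue Blue Blue Blue Red Red Blue Blue Blue Blue Red.
R: Left { none }, Right { 0 } => simplest -1
RB: Left { -1 }, Right { 0 } => simplest -1/2
RBR: Left { -1 }, Right { -1/2 0 } => simplest -3/4
RBRR: Left { -1 }, Right { -3/4 -1/2 0 } => simplest -7/8
RBRRB: Left { -1 -7/8 }, Right { -3/4 -1/2 0 } => simplest -13/16
RBRRBB: Left { -1 -7/8 -13/16 }, Right { -3/4 -1/2 0 } => simplest -25/32
RBRRBBB: Left { -1 -7/8 -13/16 -25/32 }, Right { -3/4 -1/2 0 } => simplest -49/64
RBRRBBBB: Left { -1 -7/8 -13/16 -25/32 -49/64 }, Right { -3/4 -1/2 0 } => simplest -97/128
RBRRBBBBR: Left { -1 -7/8 -13/16 -25/32 -49/64 }, Right { -97/128 -3/4 -1/2 0 } => simplest -195/256
RBRRBBBBRR: Left { -1 -7/8 -13/16 -25/32 -49/64 }, Right { -195/256 -97/128 -3/4 -1/2 0 } => simplest -391/512
RBRRBBBBRRB: Left { -1 -7/8 -13/16 -25/32 -49/64 -391/512 }, Right { -195/256 -97/128 -3/4 -1/2 0 } => simplest -781/1024
RBRRBBBBRRBB: Left { -1 -7/8 -13/16 -25/32 -49/64 -391/512 -781/1024 }, Right { -195/256 -97/128 -3/4 -1/2 0 } => simplest -1561/2048
RBRRBBBBRRBBB: Left { -1 -7/8 -13/16 -25/32 -49/64 -391/512 -781/1024 -1561/2048 }, Right { -195/256 -97/128 -3/4 -1/2 0 } => simplest -3121/4096
RBRRBBBBRRBBBB: Left { -1 -7/8 -13/16 -25/32 -49/64 -391/512 -781/1024 -1561/2048 -3121/4096 }, Right { -195/256 -97/128 -3/4 -1/2 0 } => simplest -6241/8192
RBRRBBBBRRBBBBR: Left { -1 -7/8 -13/16 -25/32 -49/64 -391/512 -781/1024 -1561/2048 -3121/4096 }, Right { -6241/8192 -195/256 -97/128 -3/4 -1/2 0 } => simplest -12483/16384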